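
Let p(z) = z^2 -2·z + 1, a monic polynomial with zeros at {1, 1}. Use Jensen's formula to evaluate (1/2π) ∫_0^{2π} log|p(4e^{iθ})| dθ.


Zeros: 1, 1; r = 4.
Inside |z| < r: 1, 1. Outside (|z| ≥ r): ∅.
p(0) = 1, so log|p(0)| = log(1) = 0.0000.
Apply Jensen: I(r) = log|p(0)| + Σ_k log(r/|z_k|), summed over zeros inside |z| < r.
  log(r/|z_k|) for z_k = 1: log(4/1) = 1.3863
  log(r/|z_k|) for z_k = 1: log(4/1) = 1.3863
Sum over inside zeros: 2.7726.
I(r) = log|p(0)| + (inside sum) = 0.0000 + 2.7726 = 2.7726.
Closed form (all zeros inside, monic): I(r) = n·log(r) = 2·log(4) = 2.7726. ✓

I(r) ≈ 2.7726.


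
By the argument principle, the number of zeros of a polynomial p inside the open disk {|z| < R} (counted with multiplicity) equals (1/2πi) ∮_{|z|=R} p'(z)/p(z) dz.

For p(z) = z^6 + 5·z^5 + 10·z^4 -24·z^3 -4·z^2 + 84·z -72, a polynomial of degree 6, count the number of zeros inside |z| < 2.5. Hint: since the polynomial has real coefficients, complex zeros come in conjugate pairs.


The zeros of p are: (-3 + 3i), (-3 - 3i), 1, -2, (1 + 1i), (1 - 1i).
Their magnitudes are: 4.243, 4.243, 1, 2, 1.414, 1.414.
Zeros with |z| < R = 2.5: 1, -2, (1 + 1i), (1 - 1i).
Count = 4.
By the argument principle, (1/2πi) ∮_{|z|=R} p'(z)/p(z) dz equals exactly this count.

Number of zeros inside |z| < 2.5: 4.


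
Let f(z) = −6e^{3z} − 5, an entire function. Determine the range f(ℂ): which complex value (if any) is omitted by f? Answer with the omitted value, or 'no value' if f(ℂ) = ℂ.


Little Picard bounds the complement of f(ℂ) to at most one point.
e^{3z} is never zero on ℂ, so -6·e^{3z} takes every value in ℂ ∖ {0}. Adding -5 shifts the range to ℂ ∖ {-5}. Thus f omits exactly the value -5.

Omitted value: -5.


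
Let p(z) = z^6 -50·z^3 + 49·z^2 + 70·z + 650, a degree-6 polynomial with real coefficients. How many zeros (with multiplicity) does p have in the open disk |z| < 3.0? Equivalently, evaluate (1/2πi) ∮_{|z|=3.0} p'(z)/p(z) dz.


The zeros of p are: (-2 + 3i), (-2 - 3i), (3 + 1i), (3 - 1i), (-1 + 2i), (-1 - 2i).
Their magnitudes are: 3.606, 3.606, 3.162, 3.162, 2.236, 2.236.
Zeros with |z| < R = 3.0: (-1 + 2i), (-1 - 2i).
Count = 2.
By the argument principle, (1/2πi) ∮_{|z|=R} p'(z)/p(z) dz equals exactly this count.

Number of zeros inside |z| < 3.0: 2.


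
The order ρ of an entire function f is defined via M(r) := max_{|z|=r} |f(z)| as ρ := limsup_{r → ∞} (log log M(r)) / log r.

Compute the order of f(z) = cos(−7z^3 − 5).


Write cos(w) = (e^{iw} ± e^{−iw})/(2 or 2i), so |cos(w)| ≤ e^{|w|}. With w = −7z^3 − 5, |w| ≤ 7r^3 + 5 on |z|=r, giving M(r) ≤ e^{7r^3 + 5} and ρ ≤ 3. For the lower bound, choose z on |z|=r with -7z^3 purely imaginary of modulus 7r^3; then |cos(−7z^3 − 5)| grows like e^{7r^3}/2, so ρ ≥ 3. Hence ρ = 3.
Therefore ρ = 3.

Order ρ = 3.


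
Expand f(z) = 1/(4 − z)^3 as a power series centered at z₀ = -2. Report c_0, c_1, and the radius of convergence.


Let w = z − z₀, so z = z₀ + w.
Then 4 − z = 4 − (z₀ + w) = (4 − z₀) − w = 6 − w.
f(z) = 1/(6 − w)^3 = (1/(6)^3) · (1 − w/(6))^{−3}.
By the binomial series (1−u)^{−3} = Σ_{n≥0} C(n+2, 2) u^n for |u|<1, with u = w/(6):
  c_n = C(n+2, 2) / (6)^(n+3).
  c_0 = 1/(6)^3 = 1/216.
  c_1 = 3/(6)^4 = 1/432.
The series is valid for |w/d| < 1, i.e. |z − z₀| < |d|.
Radius of convergence: R = |4 − z₀| = |6| = 6 (distance from z₀ to the singularity z = 4).

c_0 = 1/216, c_1 = 1/432; R = 6.


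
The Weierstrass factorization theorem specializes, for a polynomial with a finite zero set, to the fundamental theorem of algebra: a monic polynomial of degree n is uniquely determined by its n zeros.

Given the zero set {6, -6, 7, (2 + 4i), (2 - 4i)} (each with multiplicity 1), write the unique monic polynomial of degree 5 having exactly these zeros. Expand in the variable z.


The polynomial is p(z) = ∏_{α ∈ S} (z − α), where S = {6, -6, 7, (2 + 4i), (2 - 4i)}.
Expanding the product yields: p(z) = z^5 -11·z^4 + 12·z^3 + 256·z^2 -1728·z + 5040.
Note conjugate pairs combine to real quadratics: (z − (2+4i))(z − (2−4i)) = z² − 4z + 20.
The resulting polynomial has degree 5 and real coefficients as required.

p(z) = z^5 -11·z^4 + 12·z^3 + 256·z^2 -1728·z + 5040.


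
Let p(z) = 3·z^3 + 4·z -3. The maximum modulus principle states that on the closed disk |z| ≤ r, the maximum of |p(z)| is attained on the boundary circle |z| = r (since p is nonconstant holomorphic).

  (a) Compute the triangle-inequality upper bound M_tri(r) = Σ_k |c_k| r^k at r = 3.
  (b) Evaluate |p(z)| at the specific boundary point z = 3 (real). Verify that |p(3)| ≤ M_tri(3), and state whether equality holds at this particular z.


Coefficients: c_0 = -3, c_1 = 4, c_2 = 0, c_3 = 3. Radius r = 3.
Part (a). Triangle bound: M_tri(r) = Σ_k |c_k| r^k
  = |-3|·3^0 + |4|·3^1 + |0|·3^2 + |3|·3^3
  = 3 + 12 + 0 + 81 = 96.
This bounds M(r) := max_{|z|=r} |p(z)| from above; equality holds iff all terms c_k z^k can be made to align in phase at a single z on |z|=r.
Part (b). At z = 3 (real, on the circle |z| = r):
  p(3) = (-3)·3^0 + (4)·3^1 + (0)·3^2 + (3)·3^3 = 90.
  |p(3)| = 90.
Check: |p(3)| = 90 ≤ 96 = M_tri(3). ✓ Equality does not hold at z = 3 (the coefficients have mixed signs, so the terms do not all align in phase there).

M_tri(3) = 96; |p(3)| = 90; equality at z=3: no.


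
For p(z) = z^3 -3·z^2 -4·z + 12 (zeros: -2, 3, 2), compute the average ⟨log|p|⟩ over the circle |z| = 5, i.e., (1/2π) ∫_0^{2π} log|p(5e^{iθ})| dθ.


Zeros: -2, 2, 3; r = 5.
Inside |z| < r: -2, 2, 3. Outside (|z| ≥ r): ∅.
p(0) = 12, so log|p(0)| = log(12) = 2.4849.
Apply Jensen: I(r) = log|p(0)| + Σ_k log(r/|z_k|), summed over zeros inside |z| < r.
  log(r/|z_k|) for z_k = -2: log(5/2) = 0.9163
  log(r/|z_k|) for z_k = 3: log(5/3) = 0.5108
  log(r/|z_k|) for z_k = 2: log(5/2) = 0.9163
Sum over inside zeros: 2.3434.
I(r) = log|p(0)| + (inside sum) = 2.4849 + 2.3434 = 4.8283.
Closed form (all zeros inside, monic): I(r) = n·log(r) = 3·log(5) = 4.8283. ✓

I(r) ≈ 4.8283.


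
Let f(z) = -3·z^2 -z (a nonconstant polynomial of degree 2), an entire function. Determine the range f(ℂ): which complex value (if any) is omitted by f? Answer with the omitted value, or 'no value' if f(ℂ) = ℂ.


Little Picard bounds the complement of f(ℂ) to at most one point.
For every w ∈ ℂ, the equation p(z) − w = 0 is a nonconstant polynomial in z and hence has at least one root by the fundamental theorem of algebra. So p is surjective onto ℂ, omitting no value.

Omitted value: no value.


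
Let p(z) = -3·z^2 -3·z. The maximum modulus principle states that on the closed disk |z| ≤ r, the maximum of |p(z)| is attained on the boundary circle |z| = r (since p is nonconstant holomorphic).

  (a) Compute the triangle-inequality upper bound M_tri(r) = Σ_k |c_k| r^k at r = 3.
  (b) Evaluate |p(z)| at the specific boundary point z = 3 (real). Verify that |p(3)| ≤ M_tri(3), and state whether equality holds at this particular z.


Coefficients: c_0 = 0, c_1 = -3, c_2 = -3. Radius r = 3.
Part (a). Triangle bound: M_tri(r) = Σ_k |c_k| r^k
  = |0|·3^0 + |-3|·3^1 + |-3|·3^2
  = 0 + 9 + 27 = 36.
This bounds M(r) := max_{|z|=r} |p(z)| from above; equality holds iff all terms c_k z^k can be made to align in phase at a single z on |z|=r.
Part (b). At z = 3 (real, on the circle |z| = r):
  p(3) = (0)·3^0 + (-3)·3^1 + (-3)·3^2 = -36.
  |p(3)| = 36.
Since all nonzero coefficients share the same sign, |p(3)| = 36 = M_tri(3); the triangle bound is attained at z = 3, so in fact M(r) = 36.

M_tri(3) = 36; |p(3)| = 36; equality at z=3: yes.


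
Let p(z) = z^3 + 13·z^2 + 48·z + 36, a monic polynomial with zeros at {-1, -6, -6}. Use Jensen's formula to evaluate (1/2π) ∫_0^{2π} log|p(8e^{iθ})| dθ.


Zeros: -6, -6, -1; r = 8.
Inside |z| < r: -6, -6, -1. Outside (|z| ≥ r): ∅.
p(0) = 36, so log|p(0)| = log(36) = 3.5835.
Apply Jensen: I(r) = log|p(0)| + Σ_k log(r/|z_k|), summed over zeros inside |z| < r.
  log(r/|z_k|) for z_k = -1: log(8/1) = 2.0794
  log(r/|z_k|) for z_k = -6: log(8/6) = 0.2877
  log(r/|z_k|) for z_k = -6: log(8/6) = 0.2877
Sum over inside zeros: 2.6548.
I(r) = log|p(0)| + (inside sum) = 3.5835 + 2.6548 = 6.2383.
Closed form (all zeros inside, monic): I(r) = n·log(r) = 3·log(8) = 6.2383. ✓

I(r) ≈ 6.2383.


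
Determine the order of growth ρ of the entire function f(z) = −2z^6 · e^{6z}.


M(r) = max_{|z|=r} |-2|·|z|^6·|e^{6z}| = 2·r^6 · e^{6r^1} (the factors attain their maxima compatibly on |z|=r). Then log M(r) = log 2 + 6·log r + 6r^1, dominated by the last term, so log log M(r) ~ 1·log r. The polynomial factor -2z^6 contributes only a log r term and does not affect the order. ρ = 1.
Therefore ρ = 1.

Order ρ = 1.


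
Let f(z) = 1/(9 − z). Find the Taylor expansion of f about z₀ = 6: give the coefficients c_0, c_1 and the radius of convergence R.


Let w = z − z₀, so z = z₀ + w.
Then 9 − z = 9 − (z₀ + w) = (9 − z₀) − w = 3 − w.
f(z) = 1/(3 − w) = (1/(3)) · 1/(1 − w/(3)) = Σ_{n≥0} w^n / (3)^(n+1).
So c_n = 1/(3)^(n+1):
  c_0 = 1/(3)^1 = 1/3.
  c_1 = 1/(3)^2 = 1/9.
The series is valid for |w/d| < 1, i.e. |z − z₀| < |d|.
Radius of convergence: R = |9 − z₀| = |3| = 3 (distance from z₀ to the singularity z = 9).

c_0 = 1/3, c_1 = 1/9; R = 3.


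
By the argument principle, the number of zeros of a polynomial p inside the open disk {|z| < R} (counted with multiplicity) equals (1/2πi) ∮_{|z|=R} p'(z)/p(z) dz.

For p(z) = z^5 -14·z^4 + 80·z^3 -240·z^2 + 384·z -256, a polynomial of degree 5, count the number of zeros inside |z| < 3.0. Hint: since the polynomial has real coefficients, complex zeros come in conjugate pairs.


The zeros of p are: 4, 4, (2 + 2i), (2 - 2i), 2.
Their magnitudes are: 4, 4, 2.828, 2.828, 2.
Zeros with |z| < R = 3.0: (2 + 2i), (2 - 2i), 2.
Count = 3.
By the argument principle, (1/2πi) ∮_{|z|=R} p'(z)/p(z) dz equals exactly this count.

Number of zeros inside |z| < 3.0: 3.


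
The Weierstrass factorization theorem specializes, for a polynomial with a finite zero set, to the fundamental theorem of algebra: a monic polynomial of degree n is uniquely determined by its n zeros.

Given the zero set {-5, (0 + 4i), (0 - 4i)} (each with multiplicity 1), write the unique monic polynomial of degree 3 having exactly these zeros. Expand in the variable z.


The polynomial is p(z) = ∏_{α ∈ S} (z − α), where S = {-5, (0 + 4i), (0 - 4i)}.
Expanding the product yields: p(z) = z^3 + 5·z^2 + 16·z + 80.
Note conjugate pairs combine to real quadratics: (z − (0+4i))(z − (0−4i)) = z² + 16.
The resulting polynomial has degree 3 and real coefficients as required.

p(z) = z^3 + 5·z^2 + 16·z + 80.


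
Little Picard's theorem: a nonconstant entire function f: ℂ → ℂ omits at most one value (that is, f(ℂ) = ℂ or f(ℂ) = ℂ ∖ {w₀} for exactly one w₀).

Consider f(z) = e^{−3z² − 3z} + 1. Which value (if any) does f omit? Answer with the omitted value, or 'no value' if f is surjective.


Little Picard bounds the complement of f(ℂ) to at most one point.
The exponent g(z) = −3z² − 3z is a nonconstant polynomial, hence surjective onto ℂ. So e^{g(z)} takes every value in {e^w : w ∈ ℂ} = ℂ ∖ {0}. Adding 1 shifts the range to ℂ ∖ {1}. f omits exactly 1.

Omitted value: 1.


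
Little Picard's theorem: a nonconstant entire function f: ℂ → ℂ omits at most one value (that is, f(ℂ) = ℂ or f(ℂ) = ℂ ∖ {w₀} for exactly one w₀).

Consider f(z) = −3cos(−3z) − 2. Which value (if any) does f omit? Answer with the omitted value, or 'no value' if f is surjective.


Little Picard bounds the complement of f(ℂ) to at most one point.
cos is entire and surjective onto ℂ: for every w ∈ ℂ, cos(ζ) = w has a solution ζ ∈ ℂ (e.g., via the complex inverse arccos). With ζ = −3z this gives z = ζ/(-3). Then -3·cos(−3z) takes every value in -3·ℂ = ℂ, and adding -2 is a bijection of ℂ. So f is surjective and omits no value. (Note: only on the real line is cos bounded by [−1, 1].)

Omitted value: no value.


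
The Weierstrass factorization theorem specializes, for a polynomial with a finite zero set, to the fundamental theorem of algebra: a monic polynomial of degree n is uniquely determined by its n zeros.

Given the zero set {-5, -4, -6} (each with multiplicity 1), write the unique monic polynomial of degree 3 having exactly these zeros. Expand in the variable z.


The polynomial is p(z) = ∏_{α ∈ S} (z − α), where S = {-5, -4, -6}.
Expanding the product yields: p(z) = z^3 + 15·z^2 + 74·z + 120.
The resulting polynomial has degree 3 and real coefficients as required.

p(z) = z^3 + 15·z^2 + 74·z + 120.


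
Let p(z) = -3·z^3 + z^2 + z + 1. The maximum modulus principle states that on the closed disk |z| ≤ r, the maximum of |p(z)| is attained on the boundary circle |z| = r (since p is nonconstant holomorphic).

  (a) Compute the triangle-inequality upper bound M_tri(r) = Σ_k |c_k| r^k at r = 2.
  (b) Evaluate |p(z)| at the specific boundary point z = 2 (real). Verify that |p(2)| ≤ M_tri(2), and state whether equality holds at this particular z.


Coefficients: c_0 = 1, c_1 = 1, c_2 = 1, c_3 = -3. Radius r = 2.
Part (a). Triangle bound: M_tri(r) = Σ_k |c_k| r^k
  = |1|·2^0 + |1|·2^1 + |1|·2^2 + |-3|·2^3
  = 1 + 2 + 4 + 24 = 31.
This bounds M(r) := max_{|z|=r} |p(z)| from above; equality holds iff all terms c_k z^k can be made to align in phase at a single z on |z|=r.
Part (b). At z = 2 (real, on the circle |z| = r):
  p(2) = (1)·2^0 + (1)·2^1 + (1)·2^2 + (-3)·2^3 = -17.
  |p(2)| = 17.
Check: |p(2)| = 17 ≤ 31 = M_tri(2). ✓ Equality does not hold at z = 2 (the coefficients have mixed signs, so the terms do not all align in phase there).

M_tri(2) = 31; |p(2)| = 17; equality at z=2: no.


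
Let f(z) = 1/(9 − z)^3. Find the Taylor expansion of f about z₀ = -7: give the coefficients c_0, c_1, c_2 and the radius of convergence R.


Let w = z − z₀, so z = z₀ + w.
Then 9 − z = 9 − (z₀ + w) = (9 − z₀) − w = 16 − w.
f(z) = 1/(16 − w)^3 = (1/(16)^3) · (1 − w/(16))^{−3}.
By the binomial series (1−u)^{−3} = Σ_{n≥0} C(n+2, 2) u^n for |u|<1, with u = w/(16):
  c_n = C(n+2, 2) / (16)^(n+3).
  c_0 = 1/(16)^3 = 1/4096.
  c_1 = 3/(16)^4 = 3/65536.
  c_2 = 6/(16)^5 = 3/524288.
The series is valid for |w/d| < 1, i.e. |z − z₀| < |d|.
Radius of convergence: R = |9 − z₀| = |16| = 16 (distance from z₀ to the singularity z = 9).

c_0 = 1/4096, c_1 = 3/65536, c_2 = 3/524288; R = 16.


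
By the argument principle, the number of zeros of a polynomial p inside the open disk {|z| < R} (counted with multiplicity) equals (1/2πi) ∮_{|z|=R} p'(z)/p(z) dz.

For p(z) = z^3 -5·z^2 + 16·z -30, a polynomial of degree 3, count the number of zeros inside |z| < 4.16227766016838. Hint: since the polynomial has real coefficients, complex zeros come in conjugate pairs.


The zeros of p are: 3, (1 + 3i), (1 - 3i).
Their magnitudes are: 3, 3.162, 3.162.
Zeros with |z| < R = 4.16227766016838: 3, (1 + 3i), (1 - 3i).
Count = 3.
By the argument principle, (1/2πi) ∮_{|z|=R} p'(z)/p(z) dz equals exactly this count.

Number of zeros inside |z| < 4.16227766016838: 3.


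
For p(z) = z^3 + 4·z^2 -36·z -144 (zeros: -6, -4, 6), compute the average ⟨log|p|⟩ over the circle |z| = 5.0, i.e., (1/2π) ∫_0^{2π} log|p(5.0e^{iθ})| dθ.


Zeros: -6, -4, 6; r = 5.0.
Inside |z| < r: -4. Outside (|z| ≥ r): -6, 6.
p(0) = -144, so log|p(0)| = log(144) = 4.9698.
Apply Jensen: I(r) = log|p(0)| + Σ_k log(r/|z_k|), summed over zeros inside |z| < r.
  log(r/|z_k|) for z_k = -4: log(5.0/4) = 0.2231
  Outside zeros (-6, 6) contribute nothing to the Jensen sum.
Sum over inside zeros: 0.2231.
I(r) = log|p(0)| + (inside sum) = 4.9698 + 0.2231 = 5.1930.
Note: since some zeros are outside |z| ≤ r, the simplified n·log(r) form does NOT apply — only the inside zeros contribute.

I(r) ≈ 5.1930.


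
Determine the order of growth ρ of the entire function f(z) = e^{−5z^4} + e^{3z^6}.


Each summand is entire of order 4 and 6 respectively (as in the single-exponential case). The order of a sum is at most the max of the orders, so ρ ≤ 6. For the lower bound: on |z|=r choose arg z so that 3z^6 is real positive; then |e^{3z^6}| = e^{3r^6} while |e^{-5z^4}| ≤ e^{5r^4} = o(e^{3r^6}). So |f| ≥ e^{3r^6}(1 − o(1)) and ρ ≥ 6. Hence ρ = max(4, 6) = 6.
Therefore ρ = 6.

Order ρ = 6.


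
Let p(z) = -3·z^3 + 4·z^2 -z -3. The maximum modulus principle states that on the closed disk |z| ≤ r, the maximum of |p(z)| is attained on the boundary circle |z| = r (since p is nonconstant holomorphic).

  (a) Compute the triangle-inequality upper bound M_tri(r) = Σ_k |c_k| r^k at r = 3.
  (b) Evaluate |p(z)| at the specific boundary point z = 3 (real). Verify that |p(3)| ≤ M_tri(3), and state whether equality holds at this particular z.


Coefficients: c_0 = -3, c_1 = -1, c_2 = 4, c_3 = -3. Radius r = 3.
Part (a). Triangle bound: M_tri(r) = Σ_k |c_k| r^k
  = |-3|·3^0 + |-1|·3^1 + |4|·3^2 + |-3|·3^3
  = 3 + 3 + 36 + 81 = 123.
This bounds M(r) := max_{|z|=r} |p(z)| from above; equality holds iff all terms c_k z^k can be made to align in phase at a single z on |z|=r.
Part (b). At z = 3 (real, on the circle |z| = r):
  p(3) = (-3)·3^0 + (-1)·3^1 + (4)·3^2 + (-3)·3^3 = -51.
  |p(3)| = 51.
Check: |p(3)| = 51 ≤ 123 = M_tri(3). ✓ Equality does not hold at z = 3 (the coefficients have mixed signs, so the terms do not all align in phase there).

M_tri(3) = 123; |p(3)| = 51; equality at z=3: no.


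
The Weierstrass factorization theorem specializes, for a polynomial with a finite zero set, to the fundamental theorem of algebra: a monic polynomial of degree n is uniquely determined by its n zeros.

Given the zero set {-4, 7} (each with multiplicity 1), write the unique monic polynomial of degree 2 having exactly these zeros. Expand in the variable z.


The polynomial is p(z) = ∏_{α ∈ S} (z − α), where S = {-4, 7}.
Expanding the product yields: p(z) = z^2 -3·z -28.
The resulting polynomial has degree 2 and real coefficients as required.

p(z) = z^2 -3·z -28.


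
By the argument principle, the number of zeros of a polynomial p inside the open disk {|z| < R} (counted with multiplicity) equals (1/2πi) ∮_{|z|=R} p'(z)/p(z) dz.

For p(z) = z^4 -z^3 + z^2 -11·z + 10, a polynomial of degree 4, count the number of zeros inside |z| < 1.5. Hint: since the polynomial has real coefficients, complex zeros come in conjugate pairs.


The zeros of p are: 2, (-1 + 2i), (-1 - 2i), 1.
Their magnitudes are: 2, 2.236, 2.236, 1.
Zeros with |z| < R = 1.5: 1.
Count = 1.
By the argument principle, (1/2πi) ∮_{|z|=R} p'(z)/p(z) dz equals exactly this count.

Number of zeros inside |z| < 1.5: 1.


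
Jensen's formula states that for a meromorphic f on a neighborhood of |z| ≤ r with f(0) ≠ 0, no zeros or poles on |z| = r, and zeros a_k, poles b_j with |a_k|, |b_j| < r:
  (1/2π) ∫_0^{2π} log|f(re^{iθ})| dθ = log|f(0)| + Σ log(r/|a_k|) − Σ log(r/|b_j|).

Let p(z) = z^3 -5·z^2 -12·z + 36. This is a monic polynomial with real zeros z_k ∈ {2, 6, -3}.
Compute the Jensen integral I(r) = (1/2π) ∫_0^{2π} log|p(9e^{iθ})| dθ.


Zeros: -3, 2, 6; r = 9.
Inside |z| < r: -3, 2, 6. Outside (|z| ≥ r): ∅.
p(0) = 36, so log|p(0)| = log(36) = 3.5835.
Apply Jensen: I(r) = log|p(0)| + Σ_k log(r/|z_k|), summed over zeros inside |z| < r.
  log(r/|z_k|) for z_k = 2: log(9/2) = 1.5041
  log(r/|z_k|) for z_k = 6: log(9/6) = 0.4055
  log(r/|z_k|) for z_k = -3: log(9/3) = 1.0986
Sum over inside zeros: 3.0082.
I(r) = log|p(0)| + (inside sum) = 3.5835 + 3.0082 = 6.5917.
Closed form (all zeros inside, monic): I(r) = n·log(r) = 3·log(9) = 6.5917. ✓

I(r) ≈ 6.5917.


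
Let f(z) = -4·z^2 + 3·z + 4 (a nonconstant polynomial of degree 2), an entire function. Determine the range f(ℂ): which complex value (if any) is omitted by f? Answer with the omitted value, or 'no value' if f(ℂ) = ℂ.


Little Picard bounds the complement of f(ℂ) to at most one point.
For every w ∈ ℂ, the equation p(z) − w = 0 is a nonconstant polynomial in z and hence has at least one root by the fundamental theorem of algebra. So p is surjective onto ℂ, omitting no value.

Omitted value: no value.


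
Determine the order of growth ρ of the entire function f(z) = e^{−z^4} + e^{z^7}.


Each summand is entire of order 4 and 7 respectively (as in the single-exponential case). The order of a sum is at most the max of the orders, so ρ ≤ 7. For the lower bound: on |z|=r choose arg z so that 1z^7 is real positive; then |e^{1z^7}| = e^{1r^7} while |e^{-1z^4}| ≤ e^{1r^4} = o(e^{1r^7}). So |f| ≥ e^{1r^7}(1 − o(1)) and ρ ≥ 7. Hence ρ = max(4, 7) = 7.
Therefore ρ = 7.

Order ρ = 7.


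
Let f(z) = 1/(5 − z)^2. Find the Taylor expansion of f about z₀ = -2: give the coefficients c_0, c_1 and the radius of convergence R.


Let w = z − z₀, so z = z₀ + w.
Then 5 − z = 5 − (z₀ + w) = (5 − z₀) − w = 7 − w.
f(z) = 1/(7 − w)^2 = (1/(7)^2) · (1 − w/(7))^{−2}.
By the binomial series (1−u)^{−2} = Σ_{n≥0} C(n+1, 1) u^n for |u|<1, with u = w/(7):
  c_n = C(n+1, 1) / (7)^(n+2).
  c_0 = 1/(7)^2 = 1/49.
  c_1 = 2/(7)^3 = 2/343.
The series is valid for |w/d| < 1, i.e. |z − z₀| < |d|.
Radius of convergence: R = |5 − z₀| = |7| = 7 (distance from z₀ to the singularity z = 5).

c_0 = 1/49, c_1 = 2/343; R = 7.


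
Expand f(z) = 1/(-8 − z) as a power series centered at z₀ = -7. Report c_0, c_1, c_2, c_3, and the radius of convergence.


Let w = z − z₀, so z = z₀ + w.
Then -8 − z = -8 − (z₀ + w) = (-8 − z₀) − w = -1 − w.
f(z) = 1/(-1 − w) = (1/(-1)) · 1/(1 − w/(-1)) = Σ_{n≥0} w^n / (-1)^(n+1).
So c_n = 1/(-1)^(n+1):
  c_0 = 1/(-1)^1 = -1.
  c_1 = 1/(-1)^2 = 1.
  c_2 = 1/(-1)^3 = -1.
  c_3 = 1/(-1)^4 = 1.
The series is valid for |w/d| < 1, i.e. |z − z₀| < |d|.
Radius of convergence: R = |-8 − z₀| = |-1| = 1 (distance from z₀ to the singularity z = -8).

c_0 = -1, c_1 = 1, c_2 = -1, c_3 = 1; R = 1.


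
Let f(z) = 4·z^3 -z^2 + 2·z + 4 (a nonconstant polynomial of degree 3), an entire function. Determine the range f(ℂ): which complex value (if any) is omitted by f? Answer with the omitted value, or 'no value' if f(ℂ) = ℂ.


Little Picard bounds the complement of f(ℂ) to at most one point.
For every w ∈ ℂ, the equation p(z) − w = 0 is a nonconstant polynomial in z and hence has at least one root by the fundamental theorem of algebra. So p is surjective onto ℂ, omitting no value.

Omitted value: no value.


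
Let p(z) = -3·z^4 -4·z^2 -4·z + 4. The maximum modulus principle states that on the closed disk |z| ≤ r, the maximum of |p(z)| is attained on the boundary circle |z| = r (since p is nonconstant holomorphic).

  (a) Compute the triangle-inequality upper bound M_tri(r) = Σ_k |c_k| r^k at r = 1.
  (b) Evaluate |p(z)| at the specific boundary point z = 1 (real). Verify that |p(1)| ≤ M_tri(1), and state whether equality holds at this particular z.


Coefficients: c_0 = 4, c_1 = -4, c_2 = -4, c_3 = 0, c_4 = -3. Radius r = 1.
Part (a). Triangle bound: M_tri(r) = Σ_k |c_k| r^k
  = |4|·1^0 + |-4|·1^1 + |-4|·1^2 + |0|·1^3 + |-3|·1^4
  = 4 + 4 + 4 + 0 + 3 = 15.
This bounds M(r) := max_{|z|=r} |p(z)| from above; equality holds iff all terms c_k z^k can be made to align in phase at a single z on |z|=r.
Part (b). At z = 1 (real, on the circle |z| = r):
  p(1) = (4)·1^0 + (-4)·1^1 + (-4)·1^2 + (0)·1^3 + (-3)·1^4 = -7.
  |p(1)| = 7.
Check: |p(1)| = 7 ≤ 15 = M_tri(1). ✓ Equality does not hold at z = 1 (the coefficients have mixed signs, so the terms do not all align in phase there).

M_tri(1) = 15; |p(1)| = 7; equality at z=1: no.


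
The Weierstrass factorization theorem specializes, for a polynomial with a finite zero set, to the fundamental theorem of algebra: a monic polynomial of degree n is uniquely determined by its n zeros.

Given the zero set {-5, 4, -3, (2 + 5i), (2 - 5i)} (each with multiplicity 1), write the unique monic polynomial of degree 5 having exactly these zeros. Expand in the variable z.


The polynomial is p(z) = ∏_{α ∈ S} (z − α), where S = {-5, 4, -3, (2 + 5i), (2 - 5i)}.
Expanding the product yields: p(z) = z^5 -4·z^3 + 124·z^2 -253·z -1740.
Note conjugate pairs combine to real quadratics: (z − (2+5i))(z − (2−5i)) = z² − 4z + 29.
The resulting polynomial has degree 5 and real coefficients as required.

p(z) = z^5 -4·z^3 + 124·z^2 -253·z -1740.


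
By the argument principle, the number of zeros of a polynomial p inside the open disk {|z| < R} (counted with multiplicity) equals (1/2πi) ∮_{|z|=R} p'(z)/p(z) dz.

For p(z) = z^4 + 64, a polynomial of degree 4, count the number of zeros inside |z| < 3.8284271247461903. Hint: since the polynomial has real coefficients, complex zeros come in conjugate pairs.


The zeros of p are: (-2 + 2i), (-2 - 2i), (2 + 2i), (2 - 2i).
Their magnitudes are: 2.828, 2.828, 2.828, 2.828.
Zeros with |z| < R = 3.8284271247461903: (-2 + 2i), (-2 - 2i), (2 + 2i), (2 - 2i).
Count = 4.
By the argument principle, (1/2πi) ∮_{|z|=R} p'(z)/p(z) dz equals exactly this count.

Number of zeros inside |z| < 3.8284271247461903: 4.


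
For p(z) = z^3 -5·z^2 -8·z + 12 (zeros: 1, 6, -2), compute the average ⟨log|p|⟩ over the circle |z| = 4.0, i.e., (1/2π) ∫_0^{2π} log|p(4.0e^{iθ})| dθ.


Zeros: -2, 1, 6; r = 4.0.
Inside |z| < r: -2, 1. Outside (|z| ≥ r): 6.
p(0) = 12, so log|p(0)| = log(12) = 2.4849.
Apply Jensen: I(r) = log|p(0)| + Σ_k log(r/|z_k|), summed over zeros inside |z| < r.
  log(r/|z_k|) for z_k = 1: log(4.0/1) = 1.3863
  log(r/|z_k|) for z_k = -2: log(4.0/2) = 0.6931
  Outside zeros (6) contribute nothing to the Jensen sum.
Sum over inside zeros: 2.0794.
I(r) = log|p(0)| + (inside sum) = 2.4849 + 2.0794 = 4.5643.
Note: since some zeros are outside |z| ≤ r, the simplified n·log(r) form does NOT apply — only the inside zeros contribute.

I(r) ≈ 4.5643.


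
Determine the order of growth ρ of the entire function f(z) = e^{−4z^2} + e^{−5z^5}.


Each summand is entire of order 2 and 5 respectively (as in the single-exponential case). The order of a sum is at most the max of the orders, so ρ ≤ 5. For the lower bound: on |z|=r choose arg z so that -5z^5 is real positive; then |e^{-5z^5}| = e^{5r^5} while |e^{-4z^2}| ≤ e^{4r^2} = o(e^{5r^5}). So |f| ≥ e^{5r^5}(1 − o(1)) and ρ ≥ 5. Hence ρ = max(2, 5) = 5.
Therefore ρ = 5.

Order ρ = 5.


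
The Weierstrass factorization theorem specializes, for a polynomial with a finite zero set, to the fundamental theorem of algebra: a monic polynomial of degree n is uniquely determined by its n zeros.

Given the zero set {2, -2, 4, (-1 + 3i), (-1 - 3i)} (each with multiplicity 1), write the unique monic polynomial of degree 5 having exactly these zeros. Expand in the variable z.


The polynomial is p(z) = ∏_{α ∈ S} (z − α), where S = {2, -2, 4, (-1 + 3i), (-1 - 3i)}.
Expanding the product yields: p(z) = z^5 -2·z^4 -2·z^3 -32·z^2 -8·z + 160.
Note conjugate pairs combine to real quadratics: (z − (-1+3i))(z − (-1−3i)) = z² + 2z + 10.
The resulting polynomial has degree 5 and real coefficients as required.

p(z) = z^5 -2·z^4 -2·z^3 -32·z^2 -8·z + 160.


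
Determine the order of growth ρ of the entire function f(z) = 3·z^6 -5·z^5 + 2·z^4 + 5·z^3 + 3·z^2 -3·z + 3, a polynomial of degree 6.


|f(z)| ≤ Σ|c_k|·r^k = O(r^6) as r → ∞. Polynomial growth is O(e^{r^ε}) for every ε > 0 (since r^6/e^{r^ε} → 0), so ρ ≤ ε for all ε > 0, i.e. ρ = 0. Every nonconstant polynomial has order 0.
Therefore ρ = 0.

Order ρ = 0.


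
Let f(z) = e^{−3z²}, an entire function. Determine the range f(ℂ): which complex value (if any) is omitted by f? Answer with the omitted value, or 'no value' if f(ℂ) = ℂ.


Little Picard bounds the complement of f(ℂ) to at most one point.
The exponent g(z) = −3z² is a nonconstant polynomial, hence surjective onto ℂ. So e^{g(z)} takes every value in {e^w : w ∈ ℂ} = ℂ ∖ {0}. Adding 0 shifts the range to ℂ ∖ {0}. f omits exactly 0.

Omitted value: 0.


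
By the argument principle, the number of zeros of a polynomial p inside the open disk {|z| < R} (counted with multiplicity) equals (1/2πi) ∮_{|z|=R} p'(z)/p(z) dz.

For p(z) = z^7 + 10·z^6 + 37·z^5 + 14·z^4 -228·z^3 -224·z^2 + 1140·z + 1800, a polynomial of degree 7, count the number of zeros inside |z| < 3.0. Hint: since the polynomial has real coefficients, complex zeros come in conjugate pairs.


The zeros of p are: (-3 + 3i), (-3 - 3i), (2 + 1i), (2 - 1i), (-3 + 1i), (-3 - 1i), -2.
Their magnitudes are: 4.243, 4.243, 2.236, 2.236, 3.162, 3.162, 2.
Zeros with |z| < R = 3.0: (2 + 1i), (2 - 1i), -2.
Count = 3.
By the argument principle, (1/2πi) ∮_{|z|=R} p'(z)/p(z) dz equals exactly this count.

Number of zeros inside |z| < 3.0: 3.


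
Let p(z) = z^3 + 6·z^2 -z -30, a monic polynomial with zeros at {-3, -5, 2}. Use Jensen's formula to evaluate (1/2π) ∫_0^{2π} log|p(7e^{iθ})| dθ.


Zeros: -5, -3, 2; r = 7.
Inside |z| < r: -5, -3, 2. Outside (|z| ≥ r): ∅.
p(0) = -30, so log|p(0)| = log(30) = 3.4012.
Apply Jensen: I(r) = log|p(0)| + Σ_k log(r/|z_k|), summed over zeros inside |z| < r.
  log(r/|z_k|) for z_k = -3: log(7/3) = 0.8473
  log(r/|z_k|) for z_k = -5: log(7/5) = 0.3365
  log(r/|z_k|) for z_k = 2: log(7/2) = 1.2528
Sum over inside zeros: 2.4365.
I(r) = log|p(0)| + (inside sum) = 3.4012 + 2.4365 = 5.8377.
Closed form (all zeros inside, monic): I(r) = n·log(r) = 3·log(7) = 5.8377. ✓

I(r) ≈ 5.8377.


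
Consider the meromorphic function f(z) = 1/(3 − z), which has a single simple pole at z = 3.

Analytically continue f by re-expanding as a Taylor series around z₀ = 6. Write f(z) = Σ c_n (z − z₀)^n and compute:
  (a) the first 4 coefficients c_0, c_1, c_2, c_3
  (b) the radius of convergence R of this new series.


Let w = z − z₀, so z = z₀ + w.
Then 3 − z = 3 − (z₀ + w) = (3 − z₀) − w = -3 − w.
f(z) = 1/(-3 − w) = (1/(-3)) · 1/(1 − w/(-3)) = Σ_{n≥0} w^n / (-3)^(n+1).
So c_n = 1/(-3)^(n+1):
  c_0 = 1/(-3)^1 = -1/3.
  c_1 = 1/(-3)^2 = 1/9.
  c_2 = 1/(-3)^3 = -1/27.
  c_3 = 1/(-3)^4 = 1/81.
The series is valid for |w/d| < 1, i.e. |z − z₀| < |d|.
Radius of convergence: R = |3 − z₀| = |-3| = 3 (distance from z₀ to the singularity z = 3).

c_0 = -1/3, c_1 = 1/9, c_2 = -1/27, c_3 = 1/81; R = 3.


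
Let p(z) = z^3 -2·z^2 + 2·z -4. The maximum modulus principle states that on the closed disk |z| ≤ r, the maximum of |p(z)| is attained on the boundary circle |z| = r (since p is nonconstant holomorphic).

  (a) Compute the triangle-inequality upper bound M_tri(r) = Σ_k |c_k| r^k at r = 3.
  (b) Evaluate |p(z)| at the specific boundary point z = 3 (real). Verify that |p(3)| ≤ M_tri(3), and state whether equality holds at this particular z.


Coefficients: c_0 = -4, c_1 = 2, c_2 = -2, c_3 = 1. Radius r = 3.
Part (a). Triangle bound: M_tri(r) = Σ_k |c_k| r^k
  = |-4|·3^0 + |2|·3^1 + |-2|·3^2 + |1|·3^3
  = 4 + 6 + 18 + 27 = 55.
This bounds M(r) := max_{|z|=r} |p(z)| from above; equality holds iff all terms c_k z^k can be made to align in phase at a single z on |z|=r.
Part (b). At z = 3 (real, on the circle |z| = r):
  p(3) = (-4)·3^0 + (2)·3^1 + (-2)·3^2 + (1)·3^3 = 11.
  |p(3)| = 11.
Check: |p(3)| = 11 ≤ 55 = M_tri(3). ✓ Equality does not hold at z = 3 (the coefficients have mixed signs, so the terms do not all align in phase there).

M_tri(3) = 55; |p(3)| = 11; equality at z=3: no.


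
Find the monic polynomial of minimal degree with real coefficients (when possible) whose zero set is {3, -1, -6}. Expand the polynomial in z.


The polynomial is p(z) = ∏_{α ∈ S} (z − α), where S = {3, -1, -6}.
Expanding the product yields: p(z) = z^3 + 4·z^2 -15·z -18.
The resulting polynomial has degree 3 and real coefficients as required.

p(z) = z^3 + 4·z^2 -15·z -18.


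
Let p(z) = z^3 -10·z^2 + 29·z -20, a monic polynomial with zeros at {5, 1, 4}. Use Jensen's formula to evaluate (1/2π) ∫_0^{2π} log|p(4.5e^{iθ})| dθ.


Zeros: 1, 4, 5; r = 4.5.
Inside |z| < r: 1, 4. Outside (|z| ≥ r): 5.
p(0) = -20, so log|p(0)| = log(20) = 2.9957.
Apply Jensen: I(r) = log|p(0)| + Σ_k log(r/|z_k|), summed over zeros inside |z| < r.
  log(r/|z_k|) for z_k = 1: log(4.5/1) = 1.5041
  log(r/|z_k|) for z_k = 4: log(4.5/4) = 0.1178
  Outside zeros (5) contribute nothing to the Jensen sum.
Sum over inside zeros: 1.6219.
I(r) = log|p(0)| + (inside sum) = 2.9957 + 1.6219 = 4.6176.
Note: since some zeros are outside |z| ≤ r, the simplified n·log(r) form does NOT apply — only the inside zeros contribute.

I(r) ≈ 4.6176.


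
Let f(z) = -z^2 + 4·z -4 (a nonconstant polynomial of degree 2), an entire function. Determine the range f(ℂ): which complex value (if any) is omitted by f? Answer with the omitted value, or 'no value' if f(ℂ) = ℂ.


Little Picard bounds the complement of f(ℂ) to at most one point.
For every w ∈ ℂ, the equation p(z) − w = 0 is a nonconstant polynomial in z and hence has at least one root by the fundamental theorem of algebra. So p is surjective onto ℂ, omitting no value.

Omitted value: no value.


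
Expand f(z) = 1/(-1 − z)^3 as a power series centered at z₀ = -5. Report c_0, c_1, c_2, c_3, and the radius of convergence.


Let w = z − z₀, so z = z₀ + w.
Then -1 − z = -1 − (z₀ + w) = (-1 − z₀) − w = 4 − w.
f(z) = 1/(4 − w)^3 = (1/(4)^3) · (1 − w/(4))^{−3}.
By the binomial series (1−u)^{−3} = Σ_{n≥0} C(n+2, 2) u^n for |u|<1, with u = w/(4):
  c_n = C(n+2, 2) / (4)^(n+3).
  c_0 = 1/(4)^3 = 1/64.
  c_1 = 3/(4)^4 = 3/256.
  c_2 = 6/(4)^5 = 3/512.
  c_3 = 10/(4)^6 = 5/2048.
The series is valid for |w/d| < 1, i.e. |z − z₀| < |d|.
Radius of convergence: R = |-1 − z₀| = |4| = 4 (distance from z₀ to the singularity z = -1).

c_0 = 1/64, c_1 = 3/256, c_2 = 3/512, c_3 = 5/2048; R = 4.


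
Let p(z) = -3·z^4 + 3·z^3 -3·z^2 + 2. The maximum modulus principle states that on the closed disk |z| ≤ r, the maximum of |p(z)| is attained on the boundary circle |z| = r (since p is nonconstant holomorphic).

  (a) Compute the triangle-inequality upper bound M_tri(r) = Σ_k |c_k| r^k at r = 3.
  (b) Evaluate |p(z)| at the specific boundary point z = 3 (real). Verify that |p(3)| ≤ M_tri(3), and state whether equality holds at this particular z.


Coefficients: c_0 = 2, c_1 = 0, c_2 = -3, c_3 = 3, c_4 = -3. Radius r = 3.
Part (a). Triangle bound: M_tri(r) = Σ_k |c_k| r^k
  = |2|·3^0 + |0|·3^1 + |-3|·3^2 + |3|·3^3 + |-3|·3^4
  = 2 + 0 + 27 + 81 + 243 = 353.
This bounds M(r) := max_{|z|=r} |p(z)| from above; equality holds iff all terms c_k z^k can be made to align in phase at a single z on |z|=r.
Part (b). At z = 3 (real, on the circle |z| = r):
  p(3) = (2)·3^0 + (0)·3^1 + (-3)·3^2 + (3)·3^3 + (-3)·3^4 = -187.
  |p(3)| = 187.
Check: |p(3)| = 187 ≤ 353 = M_tri(3). ✓ Equality does not hold at z = 3 (the coefficients have mixed signs, so the terms do not all align in phase there).

M_tri(3) = 353; |p(3)| = 187; equality at z=3: no.


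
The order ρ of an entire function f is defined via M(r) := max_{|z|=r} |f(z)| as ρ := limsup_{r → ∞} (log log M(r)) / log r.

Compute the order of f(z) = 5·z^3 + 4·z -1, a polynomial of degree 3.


|f(z)| ≤ Σ|c_k|·r^k = O(r^3) as r → ∞. Polynomial growth is O(e^{r^ε}) for every ε > 0 (since r^3/e^{r^ε} → 0), so ρ ≤ ε for all ε > 0, i.e. ρ = 0. Every nonconstant polynomial has order 0.
Therefore ρ = 0.

Order ρ = 0.


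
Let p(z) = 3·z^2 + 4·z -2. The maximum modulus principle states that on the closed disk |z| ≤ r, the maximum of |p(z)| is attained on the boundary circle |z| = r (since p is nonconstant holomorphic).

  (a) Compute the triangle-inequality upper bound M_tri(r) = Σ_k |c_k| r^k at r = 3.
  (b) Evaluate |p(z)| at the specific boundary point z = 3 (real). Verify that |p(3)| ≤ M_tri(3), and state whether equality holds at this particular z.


Coefficients: c_0 = -2, c_1 = 4, c_2 = 3. Radius r = 3.
Part (a). Triangle bound: M_tri(r) = Σ_k |c_k| r^k
  = |-2|·3^0 + |4|·3^1 + |3|·3^2
  = 2 + 12 + 27 = 41.
This bounds M(r) := max_{|z|=r} |p(z)| from above; equality holds iff all terms c_k z^k can be made to align in phase at a single z on |z|=r.
Part (b). At z = 3 (real, on the circle |z| = r):
  p(3) = (-2)·3^0 + (4)·3^1 + (3)·3^2 = 37.
  |p(3)| = 37.
Check: |p(3)| = 37 ≤ 41 = M_tri(3). ✓ Equality does not hold at z = 3 (the coefficients have mixed signs, so the terms do not all align in phase there).

M_tri(3) = 41; |p(3)| = 37; equality at z=3: no.


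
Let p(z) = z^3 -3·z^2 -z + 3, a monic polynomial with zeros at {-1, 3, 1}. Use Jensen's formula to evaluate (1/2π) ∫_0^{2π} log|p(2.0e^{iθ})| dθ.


Zeros: -1, 1, 3; r = 2.0.
Inside |z| < r: -1, 1. Outside (|z| ≥ r): 3.
p(0) = 3, so log|p(0)| = log(3) = 1.0986.
Apply Jensen: I(r) = log|p(0)| + Σ_k log(r/|z_k|), summed over zeros inside |z| < r.
  log(r/|z_k|) for z_k = -1: log(2.0/1) = 0.6931
  log(r/|z_k|) for z_k = 1: log(2.0/1) = 0.6931
  Outside zeros (3) contribute nothing to the Jensen sum.
Sum over inside zeros: 1.3863.
I(r) = log|p(0)| + (inside sum) = 1.0986 + 1.3863 = 2.4849.
Note: since some zeros are outside |z| ≤ r, the simplified n·log(r) form does NOT apply — only the inside zeros contribute.

I(r) ≈ 2.4849.


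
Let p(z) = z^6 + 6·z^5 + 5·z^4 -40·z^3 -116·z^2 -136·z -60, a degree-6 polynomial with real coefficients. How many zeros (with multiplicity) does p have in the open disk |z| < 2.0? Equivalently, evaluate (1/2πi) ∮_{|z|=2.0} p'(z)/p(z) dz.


The zeros of p are: (-3 + 1i), (-3 - 1i), (-1 + 1i), (-1 - 1i), -1, 3.
Their magnitudes are: 3.162, 3.162, 1.414, 1.414, 1, 3.
Zeros with |z| < R = 2.0: (-1 + 1i), (-1 - 1i), -1.
Count = 3.
By the argument principle, (1/2πi) ∮_{|z|=R} p'(z)/p(z) dz equals exactly this count.

Number of zeros inside |z| < 2.0: 3.


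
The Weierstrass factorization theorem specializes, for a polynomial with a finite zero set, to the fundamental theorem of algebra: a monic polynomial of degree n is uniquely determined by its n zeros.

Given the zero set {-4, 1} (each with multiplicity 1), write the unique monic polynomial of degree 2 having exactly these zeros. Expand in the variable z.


The polynomial is p(z) = ∏_{α ∈ S} (z − α), where S = {-4, 1}.
Expanding the product yields: p(z) = z^2 + 3·z -4.
The resulting polynomial has degree 2 and real coefficients as required.

p(z) = z^2 + 3·z -4.


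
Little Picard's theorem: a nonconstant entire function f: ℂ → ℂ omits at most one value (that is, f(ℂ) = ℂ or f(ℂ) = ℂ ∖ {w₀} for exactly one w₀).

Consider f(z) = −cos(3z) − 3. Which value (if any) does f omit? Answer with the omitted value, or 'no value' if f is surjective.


Little Picard bounds the complement of f(ℂ) to at most one point.
cos is entire and surjective onto ℂ: for every w ∈ ℂ, cos(ζ) = w has a solution ζ ∈ ℂ (e.g., via the complex inverse arccos). With ζ = 3z this gives z = ζ/(3). Then -1·cos(3z) takes every value in -1·ℂ = ℂ, and adding -3 is a bijection of ℂ. So f is surjective and omits no value. (Note: only on the real line is cos bounded by [−1, 1].)

Omitted value: no value.


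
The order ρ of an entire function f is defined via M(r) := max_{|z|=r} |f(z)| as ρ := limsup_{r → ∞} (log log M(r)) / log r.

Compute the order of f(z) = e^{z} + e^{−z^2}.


Each summand is entire of order 1 and 2 respectively (as in the single-exponential case). The order of a sum is at most the max of the orders, so ρ ≤ 2. For the lower bound: on |z|=r choose arg z so that -1z^2 is real positive; then |e^{-1z^2}| = e^{1r^2} while |e^{1z}| ≤ e^{1r^1} = o(e^{1r^2}). So |f| ≥ e^{1r^2}(1 − o(1)) and ρ ≥ 2. Hence ρ = max(1, 2) = 2.
Therefore ρ = 2.

Order ρ = 2.
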